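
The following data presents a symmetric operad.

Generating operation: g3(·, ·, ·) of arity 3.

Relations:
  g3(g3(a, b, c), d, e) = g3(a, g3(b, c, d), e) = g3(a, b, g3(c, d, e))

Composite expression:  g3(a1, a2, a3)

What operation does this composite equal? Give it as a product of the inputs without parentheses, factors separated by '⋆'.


Every regrouping of g3 is equal, so read the a-inputs in written order.
g3(a1, a2, a3) spells out as a1 ⋆ a2 ⋆ a3

a1 ⋆ a2 ⋆ a3


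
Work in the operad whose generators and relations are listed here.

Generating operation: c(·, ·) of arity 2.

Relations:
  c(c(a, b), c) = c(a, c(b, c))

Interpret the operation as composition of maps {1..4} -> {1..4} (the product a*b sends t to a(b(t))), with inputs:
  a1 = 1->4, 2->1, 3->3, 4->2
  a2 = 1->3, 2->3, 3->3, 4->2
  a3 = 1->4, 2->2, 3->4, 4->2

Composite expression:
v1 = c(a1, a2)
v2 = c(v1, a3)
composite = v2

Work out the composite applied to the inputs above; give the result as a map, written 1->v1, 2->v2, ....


1->1, 2->3, 3->1, 4->3

c(a1, a2) = 1->3, 2->3, 3->3, 4->1
c(c(a1, a2), a3) = 1->1, 2->3, 3->1, 4->3


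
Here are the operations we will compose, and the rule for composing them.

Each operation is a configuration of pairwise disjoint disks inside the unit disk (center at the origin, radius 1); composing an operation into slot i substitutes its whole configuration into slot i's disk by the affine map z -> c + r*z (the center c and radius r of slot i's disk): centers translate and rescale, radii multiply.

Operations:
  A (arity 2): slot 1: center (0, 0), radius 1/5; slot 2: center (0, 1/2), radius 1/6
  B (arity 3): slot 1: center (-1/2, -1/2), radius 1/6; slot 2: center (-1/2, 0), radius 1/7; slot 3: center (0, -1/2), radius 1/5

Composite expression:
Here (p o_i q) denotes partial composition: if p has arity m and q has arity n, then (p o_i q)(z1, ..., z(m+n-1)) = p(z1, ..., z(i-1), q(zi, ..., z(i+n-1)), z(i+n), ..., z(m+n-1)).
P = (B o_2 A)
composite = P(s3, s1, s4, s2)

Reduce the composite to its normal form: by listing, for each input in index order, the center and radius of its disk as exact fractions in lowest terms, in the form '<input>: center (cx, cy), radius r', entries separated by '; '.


s1: center (-1/2, 0), radius 1/35; s2: center (0, -1/2), radius 1/5; s3: center (-1/2, -1/2), radius 1/6; s4: center (-1/2, 1/14), radius 1/42

Nesting under B composes maps z -> c + r*z down each s-path.
for s3, the 1-step affine chain lands on center (-1/2, -1/2), radius 1/6
for s1, the 2-step affine chain lands on center (-1/2, 0), radius 1/35
for s4, the 2-step affine chain lands on center (-1/2, 1/14), radius 1/42
for s2, the 1-step affine chain lands on center (0, -1/2), radius 1/5


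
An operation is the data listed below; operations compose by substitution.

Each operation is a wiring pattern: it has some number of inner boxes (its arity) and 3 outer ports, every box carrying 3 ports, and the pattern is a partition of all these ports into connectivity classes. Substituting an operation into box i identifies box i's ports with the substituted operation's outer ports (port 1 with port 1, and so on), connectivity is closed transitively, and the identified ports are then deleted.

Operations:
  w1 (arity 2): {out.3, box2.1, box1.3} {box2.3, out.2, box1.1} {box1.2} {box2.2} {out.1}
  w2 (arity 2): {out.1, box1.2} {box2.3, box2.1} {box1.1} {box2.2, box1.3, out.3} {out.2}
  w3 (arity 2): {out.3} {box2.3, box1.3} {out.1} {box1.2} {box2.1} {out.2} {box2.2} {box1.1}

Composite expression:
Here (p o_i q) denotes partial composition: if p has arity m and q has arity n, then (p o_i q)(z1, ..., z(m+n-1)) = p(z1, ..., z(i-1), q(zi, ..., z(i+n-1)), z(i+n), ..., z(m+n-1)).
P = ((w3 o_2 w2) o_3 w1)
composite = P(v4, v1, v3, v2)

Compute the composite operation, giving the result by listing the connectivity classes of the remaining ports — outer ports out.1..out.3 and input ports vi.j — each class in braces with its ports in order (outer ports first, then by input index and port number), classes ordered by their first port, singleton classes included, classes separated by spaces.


{out.1} {out.2} {out.3} {v1.1} {v1.2} {v1.3, v2.3, v3.1, v4.3} {v2.1, v3.3} {v2.2} {v3.2} {v4.1} {v4.2}

After gluing at w3, chains via deleted ports link the v-ports.
stage w1: inputs (v3, v2), connectivity {out.1} {out.2, v2.3, v3.1} {out.3, v2.1, v3.3} {v2.2} {v3.2}, out.j its boundary
stage w2: inputs (v1, v3, v2), connectivity {out.1, v1.2} {out.2} {out.3, v1.3, v2.3, v3.1} {v1.1} {v2.1, v3.3} {v2.2} {v3.2}, out.j its boundary
stage w3: inputs (v4, v1, v3, v2), connectivity {out.1} {out.2} {out.3} {v1.1} {v1.2} {v1.3, v2.3, v3.1, v4.3} {v2.1, v3.3} {v2.2} {v3.2} {v4.1} {v4.2}, out.j its boundary


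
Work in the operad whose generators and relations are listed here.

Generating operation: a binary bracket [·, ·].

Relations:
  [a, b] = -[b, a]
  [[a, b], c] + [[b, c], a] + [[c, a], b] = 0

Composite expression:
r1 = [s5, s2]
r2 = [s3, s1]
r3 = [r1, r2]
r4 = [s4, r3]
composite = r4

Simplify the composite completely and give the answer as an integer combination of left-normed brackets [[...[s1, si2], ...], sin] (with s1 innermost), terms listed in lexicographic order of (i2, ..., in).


[[[[s1, s3], s2], s5], s4] - [[[[s1, s3], s5], s2], s4]

A multilinear Lie element is pinned by s1-initial words (s1 innermost).
Composite bracket: [s4, [[s5, s2], [s3, s1]]]
Full expansion: 16 signed words from ab - ba (2^4 = 16).
Keep just the words that open with s1:
  the word s1s3s2s5s4 carries sign +1 and contributes +[[[[s1, s3], s2], s5], s4]
  the word s1s3s5s2s4 carries sign -1 and contributes -[[[[s1, s3], s5], s2], s4]


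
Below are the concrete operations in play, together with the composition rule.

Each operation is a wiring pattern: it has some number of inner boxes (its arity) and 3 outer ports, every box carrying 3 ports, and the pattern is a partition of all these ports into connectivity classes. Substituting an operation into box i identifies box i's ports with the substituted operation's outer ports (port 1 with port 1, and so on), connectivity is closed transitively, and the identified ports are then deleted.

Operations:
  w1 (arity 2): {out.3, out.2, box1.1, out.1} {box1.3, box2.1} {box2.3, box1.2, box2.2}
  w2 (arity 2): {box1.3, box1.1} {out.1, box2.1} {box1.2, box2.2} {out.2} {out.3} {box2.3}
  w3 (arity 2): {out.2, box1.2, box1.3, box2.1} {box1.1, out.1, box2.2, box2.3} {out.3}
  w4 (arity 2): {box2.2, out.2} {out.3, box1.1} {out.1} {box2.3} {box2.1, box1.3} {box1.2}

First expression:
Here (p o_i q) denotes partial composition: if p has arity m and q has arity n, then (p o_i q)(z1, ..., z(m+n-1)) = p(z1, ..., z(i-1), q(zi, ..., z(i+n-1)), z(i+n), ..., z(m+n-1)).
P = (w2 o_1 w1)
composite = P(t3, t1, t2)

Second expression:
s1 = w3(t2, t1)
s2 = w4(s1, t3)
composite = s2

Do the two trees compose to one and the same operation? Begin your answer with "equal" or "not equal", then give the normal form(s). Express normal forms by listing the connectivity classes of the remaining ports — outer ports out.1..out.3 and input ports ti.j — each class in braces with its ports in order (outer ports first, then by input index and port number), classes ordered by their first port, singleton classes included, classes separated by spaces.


not equal; first: {out.1, t2.1} {out.2} {out.3} {t1.1, t3.3} {t1.2, t1.3, t3.2} {t2.2, t3.1} {t2.3}; second: {out.1} {out.2, t3.2} {out.3, t1.2, t1.3, t2.1} {t1.1, t2.2, t2.3} {t3.1} {t3.3}

In normal form, the first expression is {out.1, t2.1} {out.2} {out.3} {t1.1, t3.3} {t1.2, t1.3, t3.2} {t2.2, t3.1} {t2.3}
In normal form, the second expression is {out.1} {out.2, t3.2} {out.3, t1.2, t1.3, t2.1} {t1.1, t2.2, t2.3} {t3.1} {t3.3}
Different reductions; not equal.


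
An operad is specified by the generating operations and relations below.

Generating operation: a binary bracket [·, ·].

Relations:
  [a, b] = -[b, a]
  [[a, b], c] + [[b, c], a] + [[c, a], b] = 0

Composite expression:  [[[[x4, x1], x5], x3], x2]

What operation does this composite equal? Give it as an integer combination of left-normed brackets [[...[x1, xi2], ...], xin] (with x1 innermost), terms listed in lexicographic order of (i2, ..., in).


-[[[[x1, x4], x5], x3], x2]

Antisymmetry and Jacobi reduce to x1-anchored left-normed brackets.
Composite bracket: [[[[x4, x1], x5], x3], x2]
Applying ab - ba throughout gives 16 signed words (2^4 = 16).
Coefficients come from the x1-initial words:
  the word x1x4x5x3x2 carries sign -1 and contributes -[[[[x1, x4], x5], x3], x2]


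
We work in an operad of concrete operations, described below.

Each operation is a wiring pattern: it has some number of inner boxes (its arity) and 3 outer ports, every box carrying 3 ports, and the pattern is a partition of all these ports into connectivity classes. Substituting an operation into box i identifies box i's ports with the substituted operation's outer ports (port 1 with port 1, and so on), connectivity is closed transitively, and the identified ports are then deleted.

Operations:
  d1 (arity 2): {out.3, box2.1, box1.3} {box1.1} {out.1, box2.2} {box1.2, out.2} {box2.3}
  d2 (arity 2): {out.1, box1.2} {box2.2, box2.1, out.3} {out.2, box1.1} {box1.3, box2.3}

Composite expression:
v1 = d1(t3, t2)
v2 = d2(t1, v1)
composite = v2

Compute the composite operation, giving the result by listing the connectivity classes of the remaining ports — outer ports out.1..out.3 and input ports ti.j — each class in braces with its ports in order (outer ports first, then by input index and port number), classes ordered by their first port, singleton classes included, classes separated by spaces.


Reachability decides: close wires over d2-identified ports.
stage d1: inputs (t3, t2), connectivity {out.1, t2.2} {out.2, t3.2} {out.3, t2.1, t3.3} {t2.3} {t3.1}, out.j its boundary
stage d2: inputs (t1, t3, t2), connectivity {out.1, t1.2} {out.2, t1.1} {out.3, t2.2, t3.2} {t1.3, t2.1, t3.3} {t2.3} {t3.1}, out.j its boundary

{out.1, t1.2} {out.2, t1.1} {out.3, t2.2, t3.2} {t1.3, t2.1, t3.3} {t2.3} {t3.1}


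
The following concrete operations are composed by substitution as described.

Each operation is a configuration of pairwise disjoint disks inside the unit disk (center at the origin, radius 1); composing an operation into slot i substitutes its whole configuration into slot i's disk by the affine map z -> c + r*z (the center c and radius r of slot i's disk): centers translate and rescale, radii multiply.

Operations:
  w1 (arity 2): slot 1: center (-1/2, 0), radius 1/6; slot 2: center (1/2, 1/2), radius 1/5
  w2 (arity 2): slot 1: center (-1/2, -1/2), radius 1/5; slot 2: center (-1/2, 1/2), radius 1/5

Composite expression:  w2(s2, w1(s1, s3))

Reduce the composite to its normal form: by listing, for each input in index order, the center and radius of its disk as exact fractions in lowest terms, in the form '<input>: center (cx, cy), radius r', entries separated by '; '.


Nesting under w2 composes maps z -> c + r*z down each s-path.
for s2, the 1-step affine chain lands on center (-1/2, -1/2), radius 1/5
for s1, the 2-step affine chain lands on center (-3/5, 1/2), radius 1/30
for s3, the 2-step affine chain lands on center (-2/5, 3/5), radius 1/25

s1: center (-3/5, 1/2), radius 1/30; s2: center (-1/2, -1/2), radius 1/5; s3: center (-2/5, 3/5), radius 1/25


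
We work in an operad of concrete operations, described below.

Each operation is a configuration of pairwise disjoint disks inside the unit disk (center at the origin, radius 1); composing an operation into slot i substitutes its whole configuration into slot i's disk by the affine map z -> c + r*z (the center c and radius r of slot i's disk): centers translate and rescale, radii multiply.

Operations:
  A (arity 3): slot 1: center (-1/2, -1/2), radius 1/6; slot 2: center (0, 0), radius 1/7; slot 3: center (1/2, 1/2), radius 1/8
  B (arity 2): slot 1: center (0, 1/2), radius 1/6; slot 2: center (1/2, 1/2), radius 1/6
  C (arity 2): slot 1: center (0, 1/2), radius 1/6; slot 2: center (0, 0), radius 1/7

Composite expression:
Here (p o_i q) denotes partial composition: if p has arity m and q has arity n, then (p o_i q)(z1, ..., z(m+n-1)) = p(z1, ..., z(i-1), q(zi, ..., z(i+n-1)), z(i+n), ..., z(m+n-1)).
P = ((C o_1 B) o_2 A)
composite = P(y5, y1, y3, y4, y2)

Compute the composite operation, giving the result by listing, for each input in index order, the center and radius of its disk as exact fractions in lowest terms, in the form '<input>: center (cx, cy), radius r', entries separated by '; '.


y1: center (5/72, 41/72), radius 1/216; y2: center (0, 0), radius 1/7; y3: center (1/12, 7/12), radius 1/252; y4: center (7/72, 43/72), radius 1/288; y5: center (0, 7/12), radius 1/36

Nesting under C composes maps z -> c + r*z down each y-path.
input y5: composing its 2 substitution steps yields center (0, 7/12), radius 1/36
input y1: composing its 3 substitution steps yields center (5/72, 41/72), radius 1/216
input y3: composing its 3 substitution steps yields center (1/12, 7/12), radius 1/252
input y4: composing its 3 substitution steps yields center (7/72, 43/72), radius 1/288
input y2: composing its 1 substitution step yields center (0, 0), radius 1/7


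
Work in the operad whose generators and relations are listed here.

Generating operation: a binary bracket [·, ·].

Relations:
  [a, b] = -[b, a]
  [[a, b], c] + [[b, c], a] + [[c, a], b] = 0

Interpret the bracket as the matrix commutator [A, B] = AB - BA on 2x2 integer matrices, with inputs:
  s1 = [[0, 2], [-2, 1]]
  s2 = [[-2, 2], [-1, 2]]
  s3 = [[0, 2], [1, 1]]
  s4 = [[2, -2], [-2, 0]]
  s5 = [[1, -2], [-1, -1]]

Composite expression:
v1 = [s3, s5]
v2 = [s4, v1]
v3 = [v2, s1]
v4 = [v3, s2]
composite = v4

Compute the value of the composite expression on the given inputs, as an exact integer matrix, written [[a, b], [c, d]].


[[72, -64], [112, -72]]

[s3, s5] = [[0, -2], [1, 0]]
[s4, [s3, s5]] = [[-6, -4], [-2, 6]]
[[s4, [s3, s5]], s1] = [[12, -28], [-22, -12]]
[[[s4, [s3, s5]], s1], s2] = [[72, -64], [112, -72]]


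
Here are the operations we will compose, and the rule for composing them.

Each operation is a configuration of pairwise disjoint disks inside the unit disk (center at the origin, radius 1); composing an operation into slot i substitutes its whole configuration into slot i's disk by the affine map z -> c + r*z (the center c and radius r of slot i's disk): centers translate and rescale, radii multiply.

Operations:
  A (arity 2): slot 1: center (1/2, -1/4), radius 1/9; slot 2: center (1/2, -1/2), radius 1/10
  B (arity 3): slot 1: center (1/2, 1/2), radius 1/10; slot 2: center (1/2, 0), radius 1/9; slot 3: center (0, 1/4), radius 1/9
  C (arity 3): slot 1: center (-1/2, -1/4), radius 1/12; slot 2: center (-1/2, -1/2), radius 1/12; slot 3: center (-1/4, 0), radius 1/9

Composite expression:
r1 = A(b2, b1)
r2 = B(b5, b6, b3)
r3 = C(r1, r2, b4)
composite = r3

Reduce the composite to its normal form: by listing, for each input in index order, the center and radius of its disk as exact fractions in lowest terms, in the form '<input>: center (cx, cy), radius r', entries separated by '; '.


Each b-disk chains the slot maps above it in C; radii multiply.
tracing b2 down its 2-map path: center (-11/24, -13/48), radius 1/108
tracing b1 down its 2-map path: center (-11/24, -7/24), radius 1/120
tracing b5 down its 2-map path: center (-11/24, -11/24), radius 1/120
tracing b6 down its 2-map path: center (-11/24, -1/2), radius 1/108
tracing b3 down its 2-map path: center (-1/2, -23/48), radius 1/108
tracing b4 down its 1-map path: center (-1/4, 0), radius 1/9

b1: center (-11/24, -7/24), radius 1/120; b2: center (-11/24, -13/48), radius 1/108; b3: center (-1/2, -23/48), radius 1/108; b4: center (-1/4, 0), radius 1/9; b5: center (-11/24, -11/24), radius 1/120; b6: center (-11/24, -1/2), radius 1/108


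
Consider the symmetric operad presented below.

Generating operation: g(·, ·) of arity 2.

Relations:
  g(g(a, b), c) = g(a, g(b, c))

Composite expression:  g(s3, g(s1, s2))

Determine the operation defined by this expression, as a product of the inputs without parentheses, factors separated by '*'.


s3 * s1 * s2

Associativity of g dissolves the nesting; only the s-input order survives.
g(s1, s2) flattens to s1 * s2
g(s3, g(s1, s2)) flattens to s3 * s1 * s2


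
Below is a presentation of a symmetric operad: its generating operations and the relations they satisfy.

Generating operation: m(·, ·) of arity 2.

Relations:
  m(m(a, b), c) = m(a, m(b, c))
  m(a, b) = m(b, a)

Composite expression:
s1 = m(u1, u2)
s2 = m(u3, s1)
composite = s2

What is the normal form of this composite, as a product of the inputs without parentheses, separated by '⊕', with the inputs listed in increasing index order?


Both nesting and order wash out for m; what remains is which u's occur.
m(u1, u2) reduces to u1 ⊕ u2
m(u3, m(u1, u2)) reduces to u3 ⊕ u1 ⊕ u2
commutativity sorts the factors: u1 ⊕ u2 ⊕ u3

u1 ⊕ u2 ⊕ u3


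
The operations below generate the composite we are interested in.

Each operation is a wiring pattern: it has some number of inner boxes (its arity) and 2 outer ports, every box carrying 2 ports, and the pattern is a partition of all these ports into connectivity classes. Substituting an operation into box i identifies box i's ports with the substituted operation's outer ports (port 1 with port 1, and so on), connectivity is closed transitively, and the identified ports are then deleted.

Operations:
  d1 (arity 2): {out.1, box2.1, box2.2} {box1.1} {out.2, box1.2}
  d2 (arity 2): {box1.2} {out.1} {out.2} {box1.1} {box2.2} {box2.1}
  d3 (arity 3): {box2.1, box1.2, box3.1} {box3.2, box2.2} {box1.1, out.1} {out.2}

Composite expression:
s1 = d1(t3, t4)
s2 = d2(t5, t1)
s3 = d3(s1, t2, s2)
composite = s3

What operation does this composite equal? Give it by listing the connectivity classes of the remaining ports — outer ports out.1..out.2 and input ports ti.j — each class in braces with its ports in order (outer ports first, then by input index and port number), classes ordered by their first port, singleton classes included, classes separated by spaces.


{out.1, t4.1, t4.2} {out.2} {t1.1} {t1.2} {t2.1, t3.2} {t2.2} {t3.1} {t5.1} {t5.2}

After gluing at d3, chains via deleted ports link the t-ports.
composing d1 on (t3, t4), with out.j its own outer ports: {out.1, t4.1, t4.2} {out.2, t3.2} {t3.1}
composing d2 on (t5, t1), with out.j its own outer ports: {out.1} {out.2} {t1.1} {t1.2} {t5.1} {t5.2}
composing d3 on (t3, t4, t2, t5, t1), with out.j its own outer ports: {out.1, t4.1, t4.2} {out.2} {t1.1} {t1.2} {t2.1, t3.2} {t2.2} {t3.1} {t5.1} {t5.2}


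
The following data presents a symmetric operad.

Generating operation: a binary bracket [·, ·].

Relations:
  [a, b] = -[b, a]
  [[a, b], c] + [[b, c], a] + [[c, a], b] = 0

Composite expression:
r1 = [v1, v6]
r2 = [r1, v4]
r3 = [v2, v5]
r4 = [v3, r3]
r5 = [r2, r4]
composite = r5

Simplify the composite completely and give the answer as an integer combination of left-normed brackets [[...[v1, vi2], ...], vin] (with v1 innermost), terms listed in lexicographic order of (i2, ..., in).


Antisymmetry and Jacobi reduce to v1-anchored left-normed brackets.
Composite bracket: [[[v1, v6], v4], [v3, [v2, v5]]]
The bracket unfolds into 32 signed words via [a, b] = ab - ba (2^5 = 32).
Coefficients come from the v1-initial words:
  sign of v1v6v4v2v5v3 is -1, so it contributes -[[[[[v1, v6], v4], v2], v5], v3]
  sign of v1v6v4v3v2v5 is +1, so it contributes +[[[[[v1, v6], v4], v3], v2], v5]
  sign of v1v6v4v3v5v2 is -1, so it contributes -[[[[[v1, v6], v4], v3], v5], v2]
  sign of v1v6v4v5v2v3 is +1, so it contributes +[[[[[v1, v6], v4], v5], v2], v3]

-[[[[[v1, v6], v4], v2], v5], v3] + [[[[[v1, v6], v4], v3], v2], v5] - [[[[[v1, v6], v4], v3], v5], v2] + [[[[[v1, v6], v4], v5], v2], v3]


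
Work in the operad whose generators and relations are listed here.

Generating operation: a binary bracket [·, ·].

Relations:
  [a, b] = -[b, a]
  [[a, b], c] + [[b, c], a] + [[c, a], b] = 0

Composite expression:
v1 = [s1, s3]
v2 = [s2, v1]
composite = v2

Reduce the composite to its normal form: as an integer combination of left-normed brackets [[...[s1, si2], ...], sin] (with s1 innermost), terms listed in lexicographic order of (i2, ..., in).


-[[s1, s3], s2]

In the tensor algebra, words opening s1 carry the s1-anchored form.
Composite bracket: [s2, [s1, s3]]
Applying ab - ba throughout gives 4 signed words (2^2 = 4).
The s1-initial words carry the normal form:
  from s1s3s2, sign -1: term -[[s1, s3], s2]


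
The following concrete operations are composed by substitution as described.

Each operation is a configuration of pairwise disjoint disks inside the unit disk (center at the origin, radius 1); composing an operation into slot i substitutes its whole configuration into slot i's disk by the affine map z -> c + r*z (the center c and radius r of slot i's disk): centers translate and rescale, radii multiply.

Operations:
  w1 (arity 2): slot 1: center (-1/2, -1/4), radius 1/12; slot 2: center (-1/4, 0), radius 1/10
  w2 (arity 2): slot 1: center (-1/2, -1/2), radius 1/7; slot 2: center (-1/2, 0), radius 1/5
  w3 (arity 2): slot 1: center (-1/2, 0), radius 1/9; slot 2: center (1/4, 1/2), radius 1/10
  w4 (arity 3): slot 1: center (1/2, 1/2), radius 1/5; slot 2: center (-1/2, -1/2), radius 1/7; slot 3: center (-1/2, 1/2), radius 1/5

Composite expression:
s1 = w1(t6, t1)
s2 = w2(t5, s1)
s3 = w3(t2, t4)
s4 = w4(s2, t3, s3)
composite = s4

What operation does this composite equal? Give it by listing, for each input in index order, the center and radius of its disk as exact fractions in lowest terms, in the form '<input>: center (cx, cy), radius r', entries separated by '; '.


t1: center (39/100, 1/2), radius 1/250; t2: center (-3/5, 1/2), radius 1/45; t3: center (-1/2, -1/2), radius 1/7; t4: center (-9/20, 3/5), radius 1/50; t5: center (2/5, 2/5), radius 1/35; t6: center (19/50, 49/100), radius 1/300

Nesting under w4 composes maps z -> c + r*z down each t-path.
tracing t5 down its 2-map path: center (2/5, 2/5), radius 1/35
tracing t6 down its 3-map path: center (19/50, 49/100), radius 1/300
tracing t1 down its 3-map path: center (39/100, 1/2), radius 1/250
tracing t3 down its 1-map path: center (-1/2, -1/2), radius 1/7
tracing t2 down its 2-map path: center (-3/5, 1/2), radius 1/45
tracing t4 down its 2-map path: center (-9/20, 3/5), radius 1/50


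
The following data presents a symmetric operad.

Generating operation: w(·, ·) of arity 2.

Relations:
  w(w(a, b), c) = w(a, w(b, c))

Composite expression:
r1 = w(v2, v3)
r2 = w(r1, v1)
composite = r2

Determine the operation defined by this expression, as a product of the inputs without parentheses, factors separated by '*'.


v2 * v3 * v1

The w-tree's shape is irrelevant; the v-reading-order decides.
w(v2, v3) spells out as v2 * v3
w(w(v2, v3), v1) spells out as v2 * v3 * v1


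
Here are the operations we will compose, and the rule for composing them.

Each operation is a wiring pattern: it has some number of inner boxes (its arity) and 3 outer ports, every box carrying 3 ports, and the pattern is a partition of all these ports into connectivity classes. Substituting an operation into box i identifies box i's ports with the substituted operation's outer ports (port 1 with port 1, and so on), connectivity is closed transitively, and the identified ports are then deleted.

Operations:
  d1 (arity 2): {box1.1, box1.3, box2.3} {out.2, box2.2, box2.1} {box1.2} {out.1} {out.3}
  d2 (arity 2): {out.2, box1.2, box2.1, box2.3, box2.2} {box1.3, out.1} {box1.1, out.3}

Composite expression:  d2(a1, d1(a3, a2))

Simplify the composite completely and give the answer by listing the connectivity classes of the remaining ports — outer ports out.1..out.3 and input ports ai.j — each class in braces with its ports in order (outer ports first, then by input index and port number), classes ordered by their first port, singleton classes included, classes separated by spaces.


{out.1, a1.3} {out.2, a1.2, a2.1, a2.2} {out.3, a1.1} {a2.3, a3.1, a3.3} {a3.2}

Reachability decides: close wires over d2-identified ports.
through d1, on inputs (a3, a2): {out.1} {out.2, a2.1, a2.2} {out.3} {a2.3, a3.1, a3.3} {a3.2} (out.j = stage outer ports)
through d2, on inputs (a1, a3, a2): {out.1, a1.3} {out.2, a1.2, a2.1, a2.2} {out.3, a1.1} {a2.3, a3.1, a3.3} {a3.2} (out.j = stage outer ports)


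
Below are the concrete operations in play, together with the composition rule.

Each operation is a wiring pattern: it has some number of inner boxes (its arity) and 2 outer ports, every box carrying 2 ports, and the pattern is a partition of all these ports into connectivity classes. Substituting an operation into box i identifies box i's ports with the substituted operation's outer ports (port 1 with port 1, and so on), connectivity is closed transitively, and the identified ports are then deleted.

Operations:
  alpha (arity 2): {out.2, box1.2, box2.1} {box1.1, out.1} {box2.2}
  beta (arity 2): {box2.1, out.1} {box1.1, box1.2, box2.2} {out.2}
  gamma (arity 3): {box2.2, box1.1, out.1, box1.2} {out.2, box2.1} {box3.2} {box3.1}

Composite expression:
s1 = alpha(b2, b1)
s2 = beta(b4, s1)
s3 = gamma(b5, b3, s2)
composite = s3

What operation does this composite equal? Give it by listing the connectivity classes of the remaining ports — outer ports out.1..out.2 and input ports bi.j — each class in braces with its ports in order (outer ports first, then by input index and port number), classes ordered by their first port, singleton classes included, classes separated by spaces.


Treat the ports identified at gamma as solder joints: merge, then drop.
stage alpha: inputs (b2, b1), connectivity {out.1, b2.1} {out.2, b1.1, b2.2} {b1.2}, out.j its boundary
stage beta: inputs (b4, b2, b1), connectivity {out.1, b2.1} {out.2} {b1.1, b2.2, b4.1, b4.2} {b1.2}, out.j its boundary
stage gamma: inputs (b5, b3, b4, b2, b1), connectivity {out.1, b3.2, b5.1, b5.2} {out.2, b3.1} {b1.1, b2.2, b4.1, b4.2} {b1.2} {b2.1}, out.j its boundary

{out.1, b3.2, b5.1, b5.2} {out.2, b3.1} {b1.1, b2.2, b4.1, b4.2} {b1.2} {b2.1}


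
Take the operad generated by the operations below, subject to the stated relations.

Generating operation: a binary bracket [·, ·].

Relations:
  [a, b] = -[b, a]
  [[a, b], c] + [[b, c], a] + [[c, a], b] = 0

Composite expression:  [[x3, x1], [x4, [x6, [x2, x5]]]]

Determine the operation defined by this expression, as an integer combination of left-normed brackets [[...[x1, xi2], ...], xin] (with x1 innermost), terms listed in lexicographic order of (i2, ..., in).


-[[[[[x1, x3], x2], x5], x6], x4] + [[[[[x1, x3], x4], x2], x5], x6] - [[[[[x1, x3], x4], x5], x2], x6] - [[[[[x1, x3], x4], x6], x2], x5] + [[[[[x1, x3], x4], x6], x5], x2] + [[[[[x1, x3], x5], x2], x6], x4] + [[[[[x1, x3], x6], x2], x5], x4] - [[[[[x1, x3], x6], x5], x2], x4]

Expand each bracket as ab - ba; the x1-initial words give the coefficients.
Composite bracket: [[x3, x1], [x4, [x6, [x2, x5]]]]
The bracket unfolds into 32 signed words via [a, b] = ab - ba (2^5 = 32).
Coefficients come from the x1-initial words:
  x1x3x2x5x6x4 (sign -1) contributes -[[[[[x1, x3], x2], x5], x6], x4]
  x1x3x4x2x5x6 (sign +1) contributes +[[[[[x1, x3], x4], x2], x5], x6]
  x1x3x4x5x2x6 (sign -1) contributes -[[[[[x1, x3], x4], x5], x2], x6]
  x1x3x4x6x2x5 (sign -1) contributes -[[[[[x1, x3], x4], x6], x2], x5]
  x1x3x4x6x5x2 (sign +1) contributes +[[[[[x1, x3], x4], x6], x5], x2]
  x1x3x5x2x6x4 (sign +1) contributes +[[[[[x1, x3], x5], x2], x6], x4]
  x1x3x6x2x5x4 (sign +1) contributes +[[[[[x1, x3], x6], x2], x5], x4]
  x1x3x6x5x2x4 (sign -1) contributes -[[[[[x1, x3], x6], x5], x2], x4]


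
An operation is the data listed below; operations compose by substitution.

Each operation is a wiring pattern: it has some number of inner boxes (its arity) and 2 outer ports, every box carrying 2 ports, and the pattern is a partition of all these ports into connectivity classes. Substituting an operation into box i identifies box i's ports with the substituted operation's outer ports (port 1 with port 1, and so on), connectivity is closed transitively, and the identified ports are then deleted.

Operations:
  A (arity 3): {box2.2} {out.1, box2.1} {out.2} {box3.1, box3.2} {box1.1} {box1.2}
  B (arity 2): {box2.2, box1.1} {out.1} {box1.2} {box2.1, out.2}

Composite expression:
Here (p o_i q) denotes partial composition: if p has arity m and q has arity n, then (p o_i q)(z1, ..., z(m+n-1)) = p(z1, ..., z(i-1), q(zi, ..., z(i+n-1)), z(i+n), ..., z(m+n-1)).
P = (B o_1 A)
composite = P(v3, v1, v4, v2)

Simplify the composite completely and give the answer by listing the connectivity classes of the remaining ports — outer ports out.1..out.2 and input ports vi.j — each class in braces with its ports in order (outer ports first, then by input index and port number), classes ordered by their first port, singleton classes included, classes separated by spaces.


{out.1} {out.2, v2.1} {v1.1, v2.2} {v1.2} {v3.1} {v3.2} {v4.1, v4.2}

Reachability decides: close wires over B-identified ports.
through A, on inputs (v3, v1, v4): {out.1, v1.1} {out.2} {v1.2} {v3.1} {v3.2} {v4.1, v4.2} (out.j = stage outer ports)
through B, on inputs (v3, v1, v4, v2): {out.1} {out.2, v2.1} {v1.1, v2.2} {v1.2} {v3.1} {v3.2} {v4.1, v4.2} (out.j = stage outer ports)


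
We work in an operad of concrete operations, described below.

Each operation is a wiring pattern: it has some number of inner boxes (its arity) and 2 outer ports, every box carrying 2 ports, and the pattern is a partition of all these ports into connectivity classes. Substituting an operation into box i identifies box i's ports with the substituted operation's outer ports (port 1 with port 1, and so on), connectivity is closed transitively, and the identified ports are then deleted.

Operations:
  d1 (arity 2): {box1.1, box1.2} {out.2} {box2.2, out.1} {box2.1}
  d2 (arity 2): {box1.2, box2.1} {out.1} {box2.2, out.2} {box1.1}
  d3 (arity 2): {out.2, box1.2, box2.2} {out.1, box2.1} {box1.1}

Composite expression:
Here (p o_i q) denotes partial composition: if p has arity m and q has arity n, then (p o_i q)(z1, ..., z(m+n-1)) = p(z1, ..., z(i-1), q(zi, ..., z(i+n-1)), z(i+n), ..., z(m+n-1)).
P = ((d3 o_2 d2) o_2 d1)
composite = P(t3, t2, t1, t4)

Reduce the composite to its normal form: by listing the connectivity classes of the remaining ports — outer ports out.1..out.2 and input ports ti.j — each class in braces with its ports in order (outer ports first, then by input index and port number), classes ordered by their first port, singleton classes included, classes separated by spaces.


{out.1} {out.2, t3.2, t4.2} {t1.1} {t1.2} {t2.1, t2.2} {t3.1} {t4.1}

Treat the ports identified at d3 as solder joints: merge, then drop.
stage d1: inputs (t2, t1), connectivity {out.1, t1.2} {out.2} {t1.1} {t2.1, t2.2}, out.j its boundary
stage d2: inputs (t2, t1, t4), connectivity {out.1} {out.2, t4.2} {t1.1} {t1.2} {t2.1, t2.2} {t4.1}, out.j its boundary
stage d3: inputs (t3, t2, t1, t4), connectivity {out.1} {out.2, t3.2, t4.2} {t1.1} {t1.2} {t2.1, t2.2} {t3.1} {t4.1}, out.j its boundary


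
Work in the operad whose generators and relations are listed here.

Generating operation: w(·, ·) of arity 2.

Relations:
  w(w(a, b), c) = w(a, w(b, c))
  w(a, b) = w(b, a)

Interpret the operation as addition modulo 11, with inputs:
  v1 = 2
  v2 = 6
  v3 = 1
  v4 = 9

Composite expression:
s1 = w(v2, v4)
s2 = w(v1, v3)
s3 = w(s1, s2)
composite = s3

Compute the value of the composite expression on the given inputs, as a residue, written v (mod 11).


w(v2, v4) = 4
w(v1, v3) = 3
w(w(v2, v4), w(v1, v3)) = 7

7 (mod 11)


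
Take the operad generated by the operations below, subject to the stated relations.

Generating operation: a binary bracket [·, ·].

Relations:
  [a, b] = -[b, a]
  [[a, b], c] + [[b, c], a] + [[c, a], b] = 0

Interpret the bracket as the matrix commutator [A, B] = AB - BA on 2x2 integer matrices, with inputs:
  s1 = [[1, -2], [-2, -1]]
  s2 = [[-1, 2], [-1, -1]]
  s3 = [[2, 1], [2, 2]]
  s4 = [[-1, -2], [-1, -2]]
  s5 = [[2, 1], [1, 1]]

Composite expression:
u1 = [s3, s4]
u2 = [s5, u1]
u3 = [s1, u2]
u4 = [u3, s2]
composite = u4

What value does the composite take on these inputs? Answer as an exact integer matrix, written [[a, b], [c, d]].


[s3, s4] = [[3, -1], [2, -3]]
[s5, [s3, s4]] = [[3, -7], [4, -3]]
[s1, [s5, [s3, s4]]] = [[-22, -2], [-20, 22]]
[[s1, [s5, [s3, s4]]], s2] = [[42, -88], [-44, -42]]

[[42, -88], [-44, -42]]


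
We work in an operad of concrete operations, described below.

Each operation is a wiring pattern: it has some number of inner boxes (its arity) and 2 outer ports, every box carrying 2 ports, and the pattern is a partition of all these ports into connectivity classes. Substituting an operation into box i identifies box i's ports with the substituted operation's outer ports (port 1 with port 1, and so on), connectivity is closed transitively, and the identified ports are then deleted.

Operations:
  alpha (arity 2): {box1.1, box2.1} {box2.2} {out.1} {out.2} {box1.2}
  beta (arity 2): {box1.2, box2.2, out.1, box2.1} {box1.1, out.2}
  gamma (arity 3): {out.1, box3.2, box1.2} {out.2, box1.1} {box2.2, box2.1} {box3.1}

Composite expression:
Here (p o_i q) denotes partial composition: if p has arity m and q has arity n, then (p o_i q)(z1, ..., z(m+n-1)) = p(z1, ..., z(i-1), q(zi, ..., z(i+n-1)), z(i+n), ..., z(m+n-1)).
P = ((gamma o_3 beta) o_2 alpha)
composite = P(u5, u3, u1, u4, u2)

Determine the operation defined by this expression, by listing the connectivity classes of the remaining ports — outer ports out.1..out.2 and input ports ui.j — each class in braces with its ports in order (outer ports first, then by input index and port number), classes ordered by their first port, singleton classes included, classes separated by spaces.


After gluing at gamma, chains via deleted ports link the u-ports.
the subtree at alpha composes to {out.1} {out.2} {u1.1, u3.1} {u1.2} {u3.2} on (u3, u1); out.j = own outer ports
the subtree at beta composes to {out.1, u2.1, u2.2, u4.2} {out.2, u4.1} on (u4, u2); out.j = own outer ports
the subtree at gamma composes to {out.1, u4.1, u5.2} {out.2, u5.1} {u1.1, u3.1} {u1.2} {u2.1, u2.2, u4.2} {u3.2} on (u5, u3, u1, u4, u2); out.j = own outer ports

{out.1, u4.1, u5.2} {out.2, u5.1} {u1.1, u3.1} {u1.2} {u2.1, u2.2, u4.2} {u3.2}


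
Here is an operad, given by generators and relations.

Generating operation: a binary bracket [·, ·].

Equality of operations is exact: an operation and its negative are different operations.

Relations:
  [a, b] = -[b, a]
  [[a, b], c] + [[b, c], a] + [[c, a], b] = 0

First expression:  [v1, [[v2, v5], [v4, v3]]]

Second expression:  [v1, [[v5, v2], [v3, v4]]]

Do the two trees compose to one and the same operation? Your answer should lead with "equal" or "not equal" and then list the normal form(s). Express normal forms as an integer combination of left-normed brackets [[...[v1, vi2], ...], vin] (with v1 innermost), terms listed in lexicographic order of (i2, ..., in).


equal; the common form is -[[[[v1, v2], v5], v3], v4] + [[[[v1, v2], v5], v4], v3] + [[[[v1, v3], v4], v2], v5] - [[[[v1, v3], v4], v5], v2] - [[[[v1, v4], v3], v2], v5] + [[[[v1, v4], v3], v5], v2] + [[[[v1, v5], v2], v3], v4] - [[[[v1, v5], v2], v4], v3]


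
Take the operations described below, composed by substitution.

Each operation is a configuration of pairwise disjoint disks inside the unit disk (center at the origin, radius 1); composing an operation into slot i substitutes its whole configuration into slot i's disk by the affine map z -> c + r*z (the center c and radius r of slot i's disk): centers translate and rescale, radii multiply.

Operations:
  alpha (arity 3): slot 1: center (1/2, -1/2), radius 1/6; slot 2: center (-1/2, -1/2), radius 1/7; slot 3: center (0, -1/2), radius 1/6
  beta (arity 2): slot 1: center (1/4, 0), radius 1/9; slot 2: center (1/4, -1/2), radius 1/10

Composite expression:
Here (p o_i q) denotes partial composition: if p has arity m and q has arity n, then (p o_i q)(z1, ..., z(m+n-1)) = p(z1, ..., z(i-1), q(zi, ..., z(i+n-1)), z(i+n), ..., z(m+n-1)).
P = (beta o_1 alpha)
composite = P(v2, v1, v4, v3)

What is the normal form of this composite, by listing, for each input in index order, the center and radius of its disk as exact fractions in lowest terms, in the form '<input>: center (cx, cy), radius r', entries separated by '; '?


v1: center (7/36, -1/18), radius 1/63; v2: center (11/36, -1/18), radius 1/54; v3: center (1/4, -1/2), radius 1/10; v4: center (1/4, -1/18), radius 1/54

Only the slot chain above each v matters under beta; compose those maps.
input v2: applying the 2 nested substitutions gives center (11/36, -1/18), radius 1/54
input v1: applying the 2 nested substitutions gives center (7/36, -1/18), radius 1/63
input v4: applying the 2 nested substitutions gives center (1/4, -1/18), radius 1/54
input v3: applying the 1 nested substitution gives center (1/4, -1/2), radius 1/10


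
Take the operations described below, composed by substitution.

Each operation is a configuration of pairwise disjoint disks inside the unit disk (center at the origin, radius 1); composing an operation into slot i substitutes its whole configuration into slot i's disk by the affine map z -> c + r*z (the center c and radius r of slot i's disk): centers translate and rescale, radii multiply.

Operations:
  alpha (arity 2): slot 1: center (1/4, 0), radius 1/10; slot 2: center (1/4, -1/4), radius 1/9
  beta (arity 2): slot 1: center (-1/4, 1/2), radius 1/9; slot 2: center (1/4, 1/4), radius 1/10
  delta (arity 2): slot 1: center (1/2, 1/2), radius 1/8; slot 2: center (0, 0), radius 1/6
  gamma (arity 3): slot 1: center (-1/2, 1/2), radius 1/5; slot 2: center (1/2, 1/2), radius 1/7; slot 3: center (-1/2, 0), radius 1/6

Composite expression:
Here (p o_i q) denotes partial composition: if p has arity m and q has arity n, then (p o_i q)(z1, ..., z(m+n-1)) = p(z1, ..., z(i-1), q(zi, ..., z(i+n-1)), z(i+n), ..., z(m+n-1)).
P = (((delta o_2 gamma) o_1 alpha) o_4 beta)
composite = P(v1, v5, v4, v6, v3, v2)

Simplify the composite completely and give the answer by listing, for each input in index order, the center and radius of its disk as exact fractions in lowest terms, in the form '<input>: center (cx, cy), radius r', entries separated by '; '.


Nesting under delta composes maps z -> c + r*z down each v-path.
input v1: applying the 2 nested substitutions gives center (17/32, 1/2), radius 1/80
input v5: applying the 2 nested substitutions gives center (17/32, 15/32), radius 1/72
input v4: applying the 2 nested substitutions gives center (-1/12, 1/12), radius 1/30
input v6: applying the 3 nested substitutions gives center (13/168, 2/21), radius 1/378
input v3: applying the 3 nested substitutions gives center (5/56, 5/56), radius 1/420
input v2: applying the 2 nested substitutions gives center (-1/12, 0), radius 1/36

v1: center (17/32, 1/2), radius 1/80; v2: center (-1/12, 0), radius 1/36; v3: center (5/56, 5/56), radius 1/420; v4: center (-1/12, 1/12), radius 1/30; v5: center (17/32, 15/32), radius 1/72; v6: center (13/168, 2/21), radius 1/378


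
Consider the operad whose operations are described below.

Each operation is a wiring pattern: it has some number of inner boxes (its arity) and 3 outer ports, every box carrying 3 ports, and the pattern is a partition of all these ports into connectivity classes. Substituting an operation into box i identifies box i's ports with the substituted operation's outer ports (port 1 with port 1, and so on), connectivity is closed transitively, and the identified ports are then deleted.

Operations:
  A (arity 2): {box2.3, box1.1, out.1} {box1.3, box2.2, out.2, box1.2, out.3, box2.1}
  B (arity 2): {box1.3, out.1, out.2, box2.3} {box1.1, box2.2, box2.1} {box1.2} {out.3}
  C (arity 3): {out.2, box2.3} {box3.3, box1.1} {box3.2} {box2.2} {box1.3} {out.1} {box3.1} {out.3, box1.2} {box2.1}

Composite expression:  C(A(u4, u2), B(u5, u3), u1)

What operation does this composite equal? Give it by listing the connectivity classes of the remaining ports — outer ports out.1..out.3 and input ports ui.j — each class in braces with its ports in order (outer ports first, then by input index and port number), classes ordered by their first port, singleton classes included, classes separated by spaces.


{out.1} {out.2} {out.3, u2.1, u2.2, u4.2, u4.3} {u1.1} {u1.2} {u1.3, u2.3, u4.1} {u3.1, u3.2, u5.1} {u3.3, u5.3} {u5.2}
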